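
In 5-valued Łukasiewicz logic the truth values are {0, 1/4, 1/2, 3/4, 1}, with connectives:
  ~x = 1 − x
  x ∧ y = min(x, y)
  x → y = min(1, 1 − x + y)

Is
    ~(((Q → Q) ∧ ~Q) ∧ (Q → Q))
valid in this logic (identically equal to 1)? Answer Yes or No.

Counterexample: take Q = 0.
Q → Q = 0 → 0 = 1
~Q = ~0 = 1
(Q → Q) ∧ ~Q = 1 ∧ 1 = 1
Q → Q = 0 → 0 = 1
((Q → Q) ∧ ~Q) ∧ (Q → Q) = 1 ∧ 1 = 1
~(((Q → Q) ∧ ~Q) ∧ (Q → Q)) = ~1 = 0
This gives 0 ≠ 1.

No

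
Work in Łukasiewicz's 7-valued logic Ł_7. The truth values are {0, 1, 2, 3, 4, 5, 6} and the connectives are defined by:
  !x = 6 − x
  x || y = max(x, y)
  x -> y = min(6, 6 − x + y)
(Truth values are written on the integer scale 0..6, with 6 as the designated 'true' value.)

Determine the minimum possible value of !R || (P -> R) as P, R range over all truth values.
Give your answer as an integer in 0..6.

Take P = 6, R = 3:
!R = !3 = 3
P -> R = 6 -> 3 = 3
!R || (P -> R) = 3 || 3 = 3
No assignment yields a value below 3, so this is the minimum.

3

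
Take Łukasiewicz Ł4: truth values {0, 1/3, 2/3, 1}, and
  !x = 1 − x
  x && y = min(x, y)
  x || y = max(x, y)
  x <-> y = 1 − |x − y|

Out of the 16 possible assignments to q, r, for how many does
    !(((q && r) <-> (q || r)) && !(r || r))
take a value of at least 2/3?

q = 0, r = 0 ↦ 0  <
q = 0, r = 1/3 ↦ 1/3  <
q = 0, r = 2/3 ↦ 2/3  ≥
q = 0, r = 1 ↦ 1  ≥
q = 1/3, r = 0 ↦ 1/3  <
q = 1/3, r = 1/3 ↦ 1/3  <
q = 1/3, r = 2/3 ↦ 2/3  ≥
q = 1/3, r = 1 ↦ 1  ≥
q = 2/3, r = 0 ↦ 2/3  ≥
q = 2/3, r = 1/3 ↦ 1/3  <
q = 2/3, r = 2/3 ↦ 2/3  ≥
q = 2/3, r = 1 ↦ 1  ≥
q = 1, r = 0 ↦ 1  ≥
q = 1, r = 1/3 ↦ 2/3  ≥
q = 1, r = 2/3 ↦ 2/3  ≥
q = 1, r = 1 ↦ 1  ≥
So 11 of the 16 assignments meet the threshold.

11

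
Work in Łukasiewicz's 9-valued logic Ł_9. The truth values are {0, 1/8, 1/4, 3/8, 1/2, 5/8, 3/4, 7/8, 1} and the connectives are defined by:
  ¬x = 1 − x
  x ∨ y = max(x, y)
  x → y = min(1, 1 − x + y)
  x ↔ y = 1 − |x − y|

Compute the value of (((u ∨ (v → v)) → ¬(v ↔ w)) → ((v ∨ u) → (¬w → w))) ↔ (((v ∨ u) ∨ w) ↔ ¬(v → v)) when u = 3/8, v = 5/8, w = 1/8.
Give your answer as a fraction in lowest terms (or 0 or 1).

v → v = 5/8 → 5/8 = 1
u ∨ (v → v) = 3/8 ∨ 1 = 1
v ↔ w = 5/8 ↔ 1/8 = 1/2
¬(v ↔ w) = ¬1/2 = 1/2
(u ∨ (v → v)) → ¬(v ↔ w) = 1 → 1/2 = 1/2
v ∨ u = 5/8 ∨ 3/8 = 5/8
¬w = ¬1/8 = 7/8
¬w → w = 7/8 → 1/8 = 1/4
(v ∨ u) → (¬w → w) = 5/8 → 1/4 = 5/8
((u ∨ (v → v)) → ¬(v ↔ w)) → ((v ∨ u) → (¬w → w)) = 1/2 → 5/8 = 1
v ∨ u = 5/8 ∨ 3/8 = 5/8
(v ∨ u) ∨ w = 5/8 ∨ 1/8 = 5/8
v → v = 5/8 → 5/8 = 1
¬(v → v) = ¬1 = 0
((v ∨ u) ∨ w) ↔ ¬(v → v) = 5/8 ↔ 0 = 3/8
(((u ∨ (v → v)) → ¬(v ↔ w)) → ((v ∨ u) → (¬w → w))) ↔ (((v ∨ u) ∨ w) ↔ ¬(v → v)) = 1 ↔ 3/8 = 3/8

3/8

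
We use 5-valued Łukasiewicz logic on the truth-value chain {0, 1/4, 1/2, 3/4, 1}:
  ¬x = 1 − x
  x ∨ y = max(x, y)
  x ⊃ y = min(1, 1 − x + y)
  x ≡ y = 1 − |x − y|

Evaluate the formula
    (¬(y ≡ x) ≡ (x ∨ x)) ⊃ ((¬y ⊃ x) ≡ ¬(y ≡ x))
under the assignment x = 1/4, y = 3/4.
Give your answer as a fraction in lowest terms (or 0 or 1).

y ≡ x = 3/4 ≡ 1/4 = 1/2
¬(y ≡ x) = ¬1/2 = 1/2
x ∨ x = 1/4 ∨ 1/4 = 1/4
¬(y ≡ x) ≡ (x ∨ x) = 1/2 ≡ 1/4 = 3/4
¬y = ¬3/4 = 1/4
¬y ⊃ x = 1/4 ⊃ 1/4 = 1
y ≡ x = 3/4 ≡ 1/4 = 1/2
¬(y ≡ x) = ¬1/2 = 1/2
(¬y ⊃ x) ≡ ¬(y ≡ x) = 1 ≡ 1/2 = 1/2
(¬(y ≡ x) ≡ (x ∨ x)) ⊃ ((¬y ⊃ x) ≡ ¬(y ≡ x)) = 3/4 ⊃ 1/2 = 3/4

3/4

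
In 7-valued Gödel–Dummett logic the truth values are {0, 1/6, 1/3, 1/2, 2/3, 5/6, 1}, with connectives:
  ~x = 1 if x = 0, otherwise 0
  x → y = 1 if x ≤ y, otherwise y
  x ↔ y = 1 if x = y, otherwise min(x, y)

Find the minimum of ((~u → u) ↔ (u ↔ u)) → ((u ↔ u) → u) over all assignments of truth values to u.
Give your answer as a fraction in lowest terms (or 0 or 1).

1/6

Take u = 1/6:
~u = ~1/6 = 0
~u → u = 0 → 1/6 = 1
u ↔ u = 1/6 ↔ 1/6 = 1
(~u → u) ↔ (u ↔ u) = 1 ↔ 1 = 1
u ↔ u = 1/6 ↔ 1/6 = 1
(u ↔ u) → u = 1 → 1/6 = 1/6
((~u → u) ↔ (u ↔ u)) → ((u ↔ u) → u) = 1 → 1/6 = 1/6
No assignment yields a value below 1/6, so this is the minimum.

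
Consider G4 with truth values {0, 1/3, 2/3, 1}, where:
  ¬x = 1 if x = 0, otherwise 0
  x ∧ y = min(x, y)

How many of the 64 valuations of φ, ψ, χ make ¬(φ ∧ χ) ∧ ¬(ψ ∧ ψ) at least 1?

value 1: 7 assignments (counts)
value 0: 57 assignments
So 7 of the 64 assignments meet the threshold.

7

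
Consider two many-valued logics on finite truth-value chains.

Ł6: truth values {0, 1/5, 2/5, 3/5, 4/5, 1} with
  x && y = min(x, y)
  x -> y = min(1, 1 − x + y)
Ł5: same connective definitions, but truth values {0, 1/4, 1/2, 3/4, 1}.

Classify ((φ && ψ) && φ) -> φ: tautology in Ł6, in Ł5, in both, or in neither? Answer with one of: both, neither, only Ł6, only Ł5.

In Ł6: every assignment gives 1 — tautology.
In Ł5: every assignment gives 1 — tautology.

both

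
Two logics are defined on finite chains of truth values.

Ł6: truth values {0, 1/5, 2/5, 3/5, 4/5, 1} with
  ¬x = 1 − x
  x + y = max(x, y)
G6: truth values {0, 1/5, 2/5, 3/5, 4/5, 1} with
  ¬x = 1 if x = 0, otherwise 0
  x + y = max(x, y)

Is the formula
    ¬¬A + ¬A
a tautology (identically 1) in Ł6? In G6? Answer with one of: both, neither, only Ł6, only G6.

only G6

In Ł6: at A = 1/5 the value is 4/5 — not a tautology.
In G6: every assignment gives 1 — tautology.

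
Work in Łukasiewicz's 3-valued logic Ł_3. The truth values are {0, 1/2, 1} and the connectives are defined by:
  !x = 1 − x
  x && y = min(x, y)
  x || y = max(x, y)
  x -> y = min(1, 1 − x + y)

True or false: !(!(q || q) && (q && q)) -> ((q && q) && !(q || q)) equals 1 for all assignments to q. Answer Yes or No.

Counterexample: take q = 0.
q || q = 0 || 0 = 0
!(q || q) = !0 = 1
q && q = 0 && 0 = 0
!(q || q) && (q && q) = 1 && 0 = 0
!(!(q || q) && (q && q)) = !0 = 1
(q && q) && !(q || q) = 0 && 1 = 0
!(!(q || q) && (q && q)) -> ((q && q) && !(q || q)) = 1 -> 0 = 0
This gives 0 ≠ 1.

No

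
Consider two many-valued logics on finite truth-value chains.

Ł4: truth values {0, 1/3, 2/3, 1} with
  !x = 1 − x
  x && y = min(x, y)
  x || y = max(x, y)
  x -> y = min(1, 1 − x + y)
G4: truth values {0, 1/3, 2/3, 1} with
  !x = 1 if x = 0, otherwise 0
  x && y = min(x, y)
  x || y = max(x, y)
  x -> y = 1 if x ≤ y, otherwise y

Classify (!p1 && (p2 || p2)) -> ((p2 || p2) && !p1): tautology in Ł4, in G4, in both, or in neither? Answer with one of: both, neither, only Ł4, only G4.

In Ł4: every assignment gives 1 — tautology.
In G4: every assignment gives 1 — tautology.

both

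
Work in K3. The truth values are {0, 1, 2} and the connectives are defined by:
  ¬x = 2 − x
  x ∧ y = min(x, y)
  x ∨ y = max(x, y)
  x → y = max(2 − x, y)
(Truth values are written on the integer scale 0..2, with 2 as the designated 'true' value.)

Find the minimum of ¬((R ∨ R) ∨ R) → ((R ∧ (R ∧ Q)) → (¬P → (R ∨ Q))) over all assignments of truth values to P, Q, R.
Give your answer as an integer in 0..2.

Take P = 0, Q = 1, R = 1:
R ∨ R = 1 ∨ 1 = 1
(R ∨ R) ∨ R = 1 ∨ 1 = 1
¬((R ∨ R) ∨ R) = ¬1 = 1
R ∧ Q = 1 ∧ 1 = 1
R ∧ (R ∧ Q) = 1 ∧ 1 = 1
¬P = ¬0 = 2
R ∨ Q = 1 ∨ 1 = 1
¬P → (R ∨ Q) = 2 → 1 = 1
(R ∧ (R ∧ Q)) → (¬P → (R ∨ Q)) = 1 → 1 = 1
¬((R ∨ R) ∨ R) → ((R ∧ (R ∧ Q)) → (¬P → (R ∨ Q))) = 1 → 1 = 1
No assignment yields a value below 1, so this is the minimum.

1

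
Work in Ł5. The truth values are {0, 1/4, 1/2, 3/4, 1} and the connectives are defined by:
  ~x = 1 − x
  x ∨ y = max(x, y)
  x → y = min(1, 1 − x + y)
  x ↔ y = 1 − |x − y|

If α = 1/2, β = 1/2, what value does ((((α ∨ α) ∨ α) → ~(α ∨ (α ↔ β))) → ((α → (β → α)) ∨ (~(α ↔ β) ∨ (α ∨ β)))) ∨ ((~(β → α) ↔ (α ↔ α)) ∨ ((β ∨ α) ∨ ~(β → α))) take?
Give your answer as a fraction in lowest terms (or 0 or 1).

α ∨ α = 1/2 ∨ 1/2 = 1/2
(α ∨ α) ∨ α = 1/2 ∨ 1/2 = 1/2
α ↔ β = 1/2 ↔ 1/2 = 1
α ∨ (α ↔ β) = 1/2 ∨ 1 = 1
~(α ∨ (α ↔ β)) = ~1 = 0
((α ∨ α) ∨ α) → ~(α ∨ (α ↔ β)) = 1/2 → 0 = 1/2
β → α = 1/2 → 1/2 = 1
α → (β → α) = 1/2 → 1 = 1
α ↔ β = 1/2 ↔ 1/2 = 1
~(α ↔ β) = ~1 = 0
α ∨ β = 1/2 ∨ 1/2 = 1/2
~(α ↔ β) ∨ (α ∨ β) = 0 ∨ 1/2 = 1/2
(α → (β → α)) ∨ (~(α ↔ β) ∨ (α ∨ β)) = 1 ∨ 1/2 = 1
(((α ∨ α) ∨ α) → ~(α ∨ (α ↔ β))) → ((α → (β → α)) ∨ (~(α ↔ β) ∨ (α ∨ β))) = 1/2 → 1 = 1
β → α = 1/2 → 1/2 = 1
~(β → α) = ~1 = 0
α ↔ α = 1/2 ↔ 1/2 = 1
~(β → α) ↔ (α ↔ α) = 0 ↔ 1 = 0
β ∨ α = 1/2 ∨ 1/2 = 1/2
β → α = 1/2 → 1/2 = 1
~(β → α) = ~1 = 0
(β ∨ α) ∨ ~(β → α) = 1/2 ∨ 0 = 1/2
(~(β → α) ↔ (α ↔ α)) ∨ ((β ∨ α) ∨ ~(β → α)) = 0 ∨ 1/2 = 1/2
((((α ∨ α) ∨ α) → ~(α ∨ (α ↔ β))) → ((α → (β → α)) ∨ (~(α ↔ β) ∨ (α ∨ β)))) ∨ ((~(β → α) ↔ (α ↔ α)) ∨ ((β ∨ α) ∨ ~(β → α))) = 1 ∨ 1/2 = 1

1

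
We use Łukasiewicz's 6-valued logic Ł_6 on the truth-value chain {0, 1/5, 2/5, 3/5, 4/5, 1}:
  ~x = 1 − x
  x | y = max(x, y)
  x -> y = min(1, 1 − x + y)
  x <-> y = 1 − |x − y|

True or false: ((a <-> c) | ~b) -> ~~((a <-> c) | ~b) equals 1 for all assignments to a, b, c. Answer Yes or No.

At a = 4/5, b = 3/5, c = 1, for instance:
a <-> c = 4/5 <-> 1 = 4/5
~b = ~3/5 = 2/5
(a <-> c) | ~b = 4/5 | 2/5 = 4/5
~((a <-> c) | ~b) = ~4/5 = 1/5
~~((a <-> c) | ~b) = ~1/5 = 4/5
((a <-> c) | ~b) -> ~~((a <-> c) | ~b) = 4/5 -> 4/5 = 1
and checking the remaining 215 assignments likewise gives ≥ 1 in every case.

Yes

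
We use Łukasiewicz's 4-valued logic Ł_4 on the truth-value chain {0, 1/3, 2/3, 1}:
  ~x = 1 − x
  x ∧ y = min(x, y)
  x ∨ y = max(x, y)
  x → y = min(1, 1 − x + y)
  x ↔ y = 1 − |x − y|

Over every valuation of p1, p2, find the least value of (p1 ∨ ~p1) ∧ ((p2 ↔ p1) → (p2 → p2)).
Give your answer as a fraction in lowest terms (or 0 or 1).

Take p1 = 1/3, p2 = 0:
~p1 = ~1/3 = 2/3
p1 ∨ ~p1 = 1/3 ∨ 2/3 = 2/3
p2 ↔ p1 = 0 ↔ 1/3 = 2/3
p2 → p2 = 0 → 0 = 1
(p2 ↔ p1) → (p2 → p2) = 2/3 → 1 = 1
(p1 ∨ ~p1) ∧ ((p2 ↔ p1) → (p2 → p2)) = 2/3 ∧ 1 = 2/3
No assignment yields a value below 2/3, so this is the minimum.

2/3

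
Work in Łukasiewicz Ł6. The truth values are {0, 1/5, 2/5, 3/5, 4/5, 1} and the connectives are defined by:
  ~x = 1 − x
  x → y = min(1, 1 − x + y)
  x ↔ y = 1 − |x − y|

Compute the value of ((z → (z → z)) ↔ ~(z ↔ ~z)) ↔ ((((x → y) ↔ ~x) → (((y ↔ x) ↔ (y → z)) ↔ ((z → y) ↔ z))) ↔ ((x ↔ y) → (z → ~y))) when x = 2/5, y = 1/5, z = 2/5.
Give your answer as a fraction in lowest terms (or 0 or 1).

1/5

z → z = 2/5 → 2/5 = 1
z → (z → z) = 2/5 → 1 = 1
~z = ~2/5 = 3/5
z ↔ ~z = 2/5 ↔ 3/5 = 4/5
~(z ↔ ~z) = ~4/5 = 1/5
(z → (z → z)) ↔ ~(z ↔ ~z) = 1 ↔ 1/5 = 1/5
x → y = 2/5 → 1/5 = 4/5
~x = ~2/5 = 3/5
(x → y) ↔ ~x = 4/5 ↔ 3/5 = 4/5
y ↔ x = 1/5 ↔ 2/5 = 4/5
y → z = 1/5 → 2/5 = 1
(y ↔ x) ↔ (y → z) = 4/5 ↔ 1 = 4/5
z → y = 2/5 → 1/5 = 4/5
(z → y) ↔ z = 4/5 ↔ 2/5 = 3/5
((y ↔ x) ↔ (y → z)) ↔ ((z → y) ↔ z) = 4/5 ↔ 3/5 = 4/5
((x → y) ↔ ~x) → (((y ↔ x) ↔ (y → z)) ↔ ((z → y) ↔ z)) = 4/5 → 4/5 = 1
x ↔ y = 2/5 ↔ 1/5 = 4/5
~y = ~1/5 = 4/5
z → ~y = 2/5 → 4/5 = 1
(x ↔ y) → (z → ~y) = 4/5 → 1 = 1
(((x → y) ↔ ~x) → (((y ↔ x) ↔ (y → z)) ↔ ((z → y) ↔ z))) ↔ ((x ↔ y) → (z → ~y)) = 1 ↔ 1 = 1
((z → (z → z)) ↔ ~(z ↔ ~z)) ↔ ((((x → y) ↔ ~x) → (((y ↔ x) ↔ (y → z)) ↔ ((z → y) ↔ z))) ↔ ((x ↔ y) → (z → ~y))) = 1/5 ↔ 1 = 1/5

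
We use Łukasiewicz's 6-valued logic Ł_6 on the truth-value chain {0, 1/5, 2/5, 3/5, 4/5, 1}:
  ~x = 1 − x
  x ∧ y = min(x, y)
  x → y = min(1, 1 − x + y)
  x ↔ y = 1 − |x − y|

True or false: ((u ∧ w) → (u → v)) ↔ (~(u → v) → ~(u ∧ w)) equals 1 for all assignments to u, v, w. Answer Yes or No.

Yes

At u = 3/5, v = 1, w = 4/5, for instance:
u ∧ w = 3/5 ∧ 4/5 = 3/5
u → v = 3/5 → 1 = 1
(u ∧ w) → (u → v) = 3/5 → 1 = 1
~(u → v) = ~1 = 0
~(u ∧ w) = ~3/5 = 2/5
~(u → v) → ~(u ∧ w) = 0 → 2/5 = 1
((u ∧ w) → (u → v)) ↔ (~(u → v) → ~(u ∧ w)) = 1 ↔ 1 = 1
and checking the remaining 215 assignments likewise gives ≥ 1 in every case.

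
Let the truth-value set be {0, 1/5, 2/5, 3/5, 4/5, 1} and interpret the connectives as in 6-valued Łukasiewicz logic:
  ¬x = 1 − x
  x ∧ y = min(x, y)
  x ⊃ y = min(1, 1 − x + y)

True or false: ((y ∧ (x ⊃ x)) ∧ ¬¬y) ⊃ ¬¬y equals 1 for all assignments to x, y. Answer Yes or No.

At x = 4/5, y = 3/5, for instance:
x ⊃ x = 4/5 ⊃ 4/5 = 1
y ∧ (x ⊃ x) = 3/5 ∧ 1 = 3/5
¬y = ¬3/5 = 2/5
¬¬y = ¬2/5 = 3/5
(y ∧ (x ⊃ x)) ∧ ¬¬y = 3/5 ∧ 3/5 = 3/5
((y ∧ (x ⊃ x)) ∧ ¬¬y) ⊃ ¬¬y = 3/5 ⊃ 3/5 = 1
and checking the remaining 35 assignments likewise gives ≥ 1 in every case.

Yes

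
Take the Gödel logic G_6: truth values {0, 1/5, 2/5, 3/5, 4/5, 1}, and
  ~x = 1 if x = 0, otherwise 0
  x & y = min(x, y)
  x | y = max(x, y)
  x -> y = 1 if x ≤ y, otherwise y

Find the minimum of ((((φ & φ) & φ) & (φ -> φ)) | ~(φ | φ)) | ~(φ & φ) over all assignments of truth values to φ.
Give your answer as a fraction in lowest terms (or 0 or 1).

1/5

Take φ = 1/5:
φ & φ = 1/5 & 1/5 = 1/5
(φ & φ) & φ = 1/5 & 1/5 = 1/5
φ -> φ = 1/5 -> 1/5 = 1
((φ & φ) & φ) & (φ -> φ) = 1/5 & 1 = 1/5
φ | φ = 1/5 | 1/5 = 1/5
~(φ | φ) = ~1/5 = 0
(((φ & φ) & φ) & (φ -> φ)) | ~(φ | φ) = 1/5 | 0 = 1/5
φ & φ = 1/5 & 1/5 = 1/5
~(φ & φ) = ~1/5 = 0
((((φ & φ) & φ) & (φ -> φ)) | ~(φ | φ)) | ~(φ & φ) = 1/5 | 0 = 1/5
No assignment yields a value below 1/5, so this is the minimum.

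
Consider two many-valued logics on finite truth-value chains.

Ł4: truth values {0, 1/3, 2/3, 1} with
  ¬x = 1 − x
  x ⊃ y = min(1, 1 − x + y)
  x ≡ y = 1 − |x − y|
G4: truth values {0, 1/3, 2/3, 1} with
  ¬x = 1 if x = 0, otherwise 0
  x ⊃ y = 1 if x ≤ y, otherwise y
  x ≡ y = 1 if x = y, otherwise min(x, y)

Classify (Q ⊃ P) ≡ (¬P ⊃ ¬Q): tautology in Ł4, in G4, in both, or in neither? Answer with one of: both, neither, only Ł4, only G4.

In Ł4: every assignment gives 1 — tautology.
In G4: at P = 1/3, Q = 2/3 the value is 1/3 — not a tautology.

only Ł4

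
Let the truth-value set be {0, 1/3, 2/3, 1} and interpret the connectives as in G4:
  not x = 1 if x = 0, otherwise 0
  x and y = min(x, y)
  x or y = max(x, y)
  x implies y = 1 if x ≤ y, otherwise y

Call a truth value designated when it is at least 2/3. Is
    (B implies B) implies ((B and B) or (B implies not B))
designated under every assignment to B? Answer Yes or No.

Counterexample: take B = 1/3.
B implies B = 1/3 implies 1/3 = 1
B and B = 1/3 and 1/3 = 1/3
not B = not 1/3 = 0
B implies not B = 1/3 implies 0 = 0
(B and B) or (B implies not B) = 1/3 or 0 = 1/3
(B implies B) implies ((B and B) or (B implies not B)) = 1 implies 1/3 = 1/3
This gives 1/3, which is below 2/3.

No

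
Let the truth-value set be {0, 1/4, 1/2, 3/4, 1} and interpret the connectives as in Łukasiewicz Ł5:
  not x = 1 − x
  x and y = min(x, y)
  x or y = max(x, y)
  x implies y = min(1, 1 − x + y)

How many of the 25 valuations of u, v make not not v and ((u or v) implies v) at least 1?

5

value 1: 5 assignments (counts)
value 3/4: 5 assignments
value 1/2: 5 assignments
value 1/4: 5 assignments
value 0: 5 assignments
So 5 of the 25 assignments meet the threshold.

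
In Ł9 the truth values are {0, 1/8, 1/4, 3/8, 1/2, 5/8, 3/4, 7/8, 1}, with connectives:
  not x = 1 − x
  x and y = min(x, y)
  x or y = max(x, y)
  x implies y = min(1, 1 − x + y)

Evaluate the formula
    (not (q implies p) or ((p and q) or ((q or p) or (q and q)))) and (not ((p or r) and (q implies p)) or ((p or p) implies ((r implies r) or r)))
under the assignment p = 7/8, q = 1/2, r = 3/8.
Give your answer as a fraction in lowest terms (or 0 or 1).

q implies p = 1/2 implies 7/8 = 1
not (q implies p) = not 1 = 0
p and q = 7/8 and 1/2 = 1/2
q or p = 1/2 or 7/8 = 7/8
q and q = 1/2 and 1/2 = 1/2
(q or p) or (q and q) = 7/8 or 1/2 = 7/8
(p and q) or ((q or p) or (q and q)) = 1/2 or 7/8 = 7/8
not (q implies p) or ((p and q) or ((q or p) or (q and q))) = 0 or 7/8 = 7/8
p or r = 7/8 or 3/8 = 7/8
q implies p = 1/2 implies 7/8 = 1
(p or r) and (q implies p) = 7/8 and 1 = 7/8
not ((p or r) and (q implies p)) = not 7/8 = 1/8
p or p = 7/8 or 7/8 = 7/8
r implies r = 3/8 implies 3/8 = 1
(r implies r) or r = 1 or 3/8 = 1
(p or p) implies ((r implies r) or r) = 7/8 implies 1 = 1
not ((p or r) and (q implies p)) or ((p or p) implies ((r implies r) or r)) = 1/8 or 1 = 1
(not (q implies p) or ((p and q) or ((q or p) or (q and q)))) and (not ((p or r) and (q implies p)) or ((p or p) implies ((r implies r) or r))) = 7/8 and 1 = 7/8

7/8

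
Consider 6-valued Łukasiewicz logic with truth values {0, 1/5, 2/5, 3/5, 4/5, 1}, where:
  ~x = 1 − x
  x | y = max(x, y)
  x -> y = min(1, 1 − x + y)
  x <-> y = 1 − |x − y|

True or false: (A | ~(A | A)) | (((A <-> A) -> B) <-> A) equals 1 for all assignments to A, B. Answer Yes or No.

Counterexample: take A = 1/5, B = 0.
A | A = 1/5 | 1/5 = 1/5
~(A | A) = ~1/5 = 4/5
A | ~(A | A) = 1/5 | 4/5 = 4/5
A <-> A = 1/5 <-> 1/5 = 1
(A <-> A) -> B = 1 -> 0 = 0
((A <-> A) -> B) <-> A = 0 <-> 1/5 = 4/5
(A | ~(A | A)) | (((A <-> A) -> B) <-> A) = 4/5 | 4/5 = 4/5
This gives 4/5 ≠ 1.

No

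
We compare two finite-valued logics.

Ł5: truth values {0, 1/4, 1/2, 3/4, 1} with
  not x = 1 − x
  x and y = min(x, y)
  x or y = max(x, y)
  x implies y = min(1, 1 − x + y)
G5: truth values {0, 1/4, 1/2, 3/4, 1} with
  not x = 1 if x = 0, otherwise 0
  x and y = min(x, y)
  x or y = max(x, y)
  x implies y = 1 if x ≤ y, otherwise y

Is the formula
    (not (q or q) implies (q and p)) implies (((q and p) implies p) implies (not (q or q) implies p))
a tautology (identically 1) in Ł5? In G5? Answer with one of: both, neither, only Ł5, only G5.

both

In Ł5: every assignment gives 1 — tautology.
In G5: every assignment gives 1 — tautology.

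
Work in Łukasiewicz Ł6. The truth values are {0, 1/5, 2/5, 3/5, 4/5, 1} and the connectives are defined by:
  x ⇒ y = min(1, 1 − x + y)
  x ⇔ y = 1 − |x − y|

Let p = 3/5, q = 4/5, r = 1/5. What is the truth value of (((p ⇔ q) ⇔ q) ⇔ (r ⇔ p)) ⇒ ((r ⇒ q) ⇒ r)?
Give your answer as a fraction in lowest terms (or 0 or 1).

3/5

p ⇔ q = 3/5 ⇔ 4/5 = 4/5
(p ⇔ q) ⇔ q = 4/5 ⇔ 4/5 = 1
r ⇔ p = 1/5 ⇔ 3/5 = 3/5
((p ⇔ q) ⇔ q) ⇔ (r ⇔ p) = 1 ⇔ 3/5 = 3/5
r ⇒ q = 1/5 ⇒ 4/5 = 1
(r ⇒ q) ⇒ r = 1 ⇒ 1/5 = 1/5
(((p ⇔ q) ⇔ q) ⇔ (r ⇔ p)) ⇒ ((r ⇒ q) ⇒ r) = 3/5 ⇒ 1/5 = 3/5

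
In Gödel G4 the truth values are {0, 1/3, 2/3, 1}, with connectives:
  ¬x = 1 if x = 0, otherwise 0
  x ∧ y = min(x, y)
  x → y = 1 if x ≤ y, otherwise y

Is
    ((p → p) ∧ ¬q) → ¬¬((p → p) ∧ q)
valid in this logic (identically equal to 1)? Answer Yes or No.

No

Counterexample: take p = 0, q = 0.
p → p = 0 → 0 = 1
¬q = ¬0 = 1
(p → p) ∧ ¬q = 1 ∧ 1 = 1
p → p = 0 → 0 = 1
(p → p) ∧ q = 1 ∧ 0 = 0
¬((p → p) ∧ q) = ¬0 = 1
¬¬((p → p) ∧ q) = ¬1 = 0
((p → p) ∧ ¬q) → ¬¬((p → p) ∧ q) = 1 → 0 = 0
This gives 0 ≠ 1.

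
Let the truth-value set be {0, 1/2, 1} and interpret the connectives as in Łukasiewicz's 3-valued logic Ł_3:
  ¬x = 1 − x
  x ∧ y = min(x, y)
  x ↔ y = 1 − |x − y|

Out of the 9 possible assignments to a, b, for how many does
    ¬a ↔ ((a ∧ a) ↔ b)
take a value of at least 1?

4

a = 0, b = 0 ↦ 1  ≥
a = 0, b = 1/2 ↦ 1/2  <
a = 0, b = 1 ↦ 0  <
a = 1/2, b = 0 ↦ 1  ≥
a = 1/2, b = 1/2 ↦ 1/2  <
a = 1/2, b = 1 ↦ 1  ≥
a = 1, b = 0 ↦ 1  ≥
a = 1, b = 1/2 ↦ 1/2  <
a = 1, b = 1 ↦ 0  <
So 4 of the 9 assignments meet the threshold.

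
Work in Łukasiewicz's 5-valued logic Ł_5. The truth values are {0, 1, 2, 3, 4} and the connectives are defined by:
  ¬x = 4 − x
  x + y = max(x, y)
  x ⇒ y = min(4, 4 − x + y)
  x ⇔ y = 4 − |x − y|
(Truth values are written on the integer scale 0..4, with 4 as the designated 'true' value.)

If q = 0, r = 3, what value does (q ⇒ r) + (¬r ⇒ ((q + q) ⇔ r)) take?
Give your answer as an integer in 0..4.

q ⇒ r = 0 ⇒ 3 = 4
¬r = ¬3 = 1
q + q = 0 + 0 = 0
(q + q) ⇔ r = 0 ⇔ 3 = 1
¬r ⇒ ((q + q) ⇔ r) = 1 ⇒ 1 = 4
(q ⇒ r) + (¬r ⇒ ((q + q) ⇔ r)) = 4 + 4 = 4

4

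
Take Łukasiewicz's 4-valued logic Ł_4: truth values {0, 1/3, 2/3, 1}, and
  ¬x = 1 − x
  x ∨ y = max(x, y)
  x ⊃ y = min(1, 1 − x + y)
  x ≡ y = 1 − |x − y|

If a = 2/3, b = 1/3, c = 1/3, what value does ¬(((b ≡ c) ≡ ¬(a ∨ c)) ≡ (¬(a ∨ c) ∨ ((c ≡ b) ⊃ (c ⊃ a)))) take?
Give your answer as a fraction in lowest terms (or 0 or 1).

b ≡ c = 1/3 ≡ 1/3 = 1
a ∨ c = 2/3 ∨ 1/3 = 2/3
¬(a ∨ c) = ¬2/3 = 1/3
(b ≡ c) ≡ ¬(a ∨ c) = 1 ≡ 1/3 = 1/3
a ∨ c = 2/3 ∨ 1/3 = 2/3
¬(a ∨ c) = ¬2/3 = 1/3
c ≡ b = 1/3 ≡ 1/3 = 1
c ⊃ a = 1/3 ⊃ 2/3 = 1
(c ≡ b) ⊃ (c ⊃ a) = 1 ⊃ 1 = 1
¬(a ∨ c) ∨ ((c ≡ b) ⊃ (c ⊃ a)) = 1/3 ∨ 1 = 1
((b ≡ c) ≡ ¬(a ∨ c)) ≡ (¬(a ∨ c) ∨ ((c ≡ b) ⊃ (c ⊃ a))) = 1/3 ≡ 1 = 1/3
¬(((b ≡ c) ≡ ¬(a ∨ c)) ≡ (¬(a ∨ c) ∨ ((c ≡ b) ⊃ (c ⊃ a)))) = ¬1/3 = 2/3

2/3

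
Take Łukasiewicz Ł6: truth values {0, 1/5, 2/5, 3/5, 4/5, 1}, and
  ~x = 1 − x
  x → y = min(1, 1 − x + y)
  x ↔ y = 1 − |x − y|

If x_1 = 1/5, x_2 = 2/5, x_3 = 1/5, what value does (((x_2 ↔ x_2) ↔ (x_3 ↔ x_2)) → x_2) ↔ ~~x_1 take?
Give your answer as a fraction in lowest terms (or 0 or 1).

3/5

x_2 ↔ x_2 = 2/5 ↔ 2/5 = 1
x_3 ↔ x_2 = 1/5 ↔ 2/5 = 4/5
(x_2 ↔ x_2) ↔ (x_3 ↔ x_2) = 1 ↔ 4/5 = 4/5
((x_2 ↔ x_2) ↔ (x_3 ↔ x_2)) → x_2 = 4/5 → 2/5 = 3/5
~x_1 = ~1/5 = 4/5
~~x_1 = ~4/5 = 1/5
(((x_2 ↔ x_2) ↔ (x_3 ↔ x_2)) → x_2) ↔ ~~x_1 = 3/5 ↔ 1/5 = 3/5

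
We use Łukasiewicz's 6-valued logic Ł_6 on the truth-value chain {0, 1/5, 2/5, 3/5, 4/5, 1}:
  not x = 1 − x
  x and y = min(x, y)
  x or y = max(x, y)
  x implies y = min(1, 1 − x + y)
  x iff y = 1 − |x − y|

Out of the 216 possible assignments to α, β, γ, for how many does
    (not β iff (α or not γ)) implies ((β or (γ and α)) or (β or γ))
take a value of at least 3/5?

value 1: 138 assignments (counts)
value 4/5: 30 assignments (counts)
value 3/5: 18 assignments (counts)
value 2/5: 18 assignments
value 1/5: 6 assignments
value 0: 6 assignments
So 186 of the 216 assignments meet the threshold.

186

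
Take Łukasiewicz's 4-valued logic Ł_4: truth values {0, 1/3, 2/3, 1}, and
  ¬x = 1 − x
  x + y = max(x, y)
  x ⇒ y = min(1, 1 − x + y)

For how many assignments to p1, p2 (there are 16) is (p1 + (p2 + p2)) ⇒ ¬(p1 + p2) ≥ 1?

p1 = 0, p2 = 0 ↦ 1  ≥
p1 = 0, p2 = 1/3 ↦ 1  ≥
p1 = 0, p2 = 2/3 ↦ 2/3  <
p1 = 0, p2 = 1 ↦ 0  <
p1 = 1/3, p2 = 0 ↦ 1  ≥
p1 = 1/3, p2 = 1/3 ↦ 1  ≥
p1 = 1/3, p2 = 2/3 ↦ 2/3  <
p1 = 1/3, p2 = 1 ↦ 0  <
p1 = 2/3, p2 = 0 ↦ 2/3  <
p1 = 2/3, p2 = 1/3 ↦ 2/3  <
p1 = 2/3, p2 = 2/3 ↦ 2/3  <
p1 = 2/3, p2 = 1 ↦ 0  <
p1 = 1, p2 = 0 ↦ 0  <
p1 = 1, p2 = 1/3 ↦ 0  <
p1 = 1, p2 = 2/3 ↦ 0  <
p1 = 1, p2 = 1 ↦ 0  <
So 4 of the 16 assignments meet the threshold.

4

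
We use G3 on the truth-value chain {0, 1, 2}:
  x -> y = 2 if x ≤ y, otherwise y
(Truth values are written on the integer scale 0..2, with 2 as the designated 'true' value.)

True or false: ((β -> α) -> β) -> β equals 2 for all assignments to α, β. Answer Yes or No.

Counterexample: take α = 0, β = 1.
β -> α = 1 -> 0 = 0
(β -> α) -> β = 0 -> 1 = 2
((β -> α) -> β) -> β = 2 -> 1 = 1
This gives 1 ≠ 2.

No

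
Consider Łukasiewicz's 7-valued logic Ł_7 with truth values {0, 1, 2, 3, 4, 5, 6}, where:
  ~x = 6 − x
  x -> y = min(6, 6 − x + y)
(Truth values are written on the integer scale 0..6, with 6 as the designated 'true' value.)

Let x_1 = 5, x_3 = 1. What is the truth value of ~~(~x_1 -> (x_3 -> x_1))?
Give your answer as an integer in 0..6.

~x_1 = ~5 = 1
x_3 -> x_1 = 1 -> 5 = 6
~x_1 -> (x_3 -> x_1) = 1 -> 6 = 6
~(~x_1 -> (x_3 -> x_1)) = ~6 = 0
~~(~x_1 -> (x_3 -> x_1)) = ~0 = 6

6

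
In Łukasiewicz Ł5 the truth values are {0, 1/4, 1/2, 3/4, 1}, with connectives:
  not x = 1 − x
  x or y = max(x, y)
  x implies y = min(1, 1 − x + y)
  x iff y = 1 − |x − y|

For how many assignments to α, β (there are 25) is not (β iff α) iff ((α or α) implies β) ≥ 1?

value 1: 4 assignments (counts)
value 3/4: 2 assignments
value 1/2: 9 assignments
value 1/4: 4 assignments
value 0: 6 assignments
So 4 of the 25 assignments meet the threshold.

4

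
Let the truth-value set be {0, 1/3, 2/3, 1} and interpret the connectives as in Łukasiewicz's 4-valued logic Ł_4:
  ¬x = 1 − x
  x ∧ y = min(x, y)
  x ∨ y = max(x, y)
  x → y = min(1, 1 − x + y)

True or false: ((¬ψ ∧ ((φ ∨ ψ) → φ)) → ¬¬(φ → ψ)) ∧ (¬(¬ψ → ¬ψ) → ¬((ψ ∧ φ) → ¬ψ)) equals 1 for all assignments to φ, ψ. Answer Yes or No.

No

Counterexample: take φ = 1/3, ψ = 0.
¬ψ = ¬0 = 1
φ ∨ ψ = 1/3 ∨ 0 = 1/3
(φ ∨ ψ) → φ = 1/3 → 1/3 = 1
¬ψ ∧ ((φ ∨ ψ) → φ) = 1 ∧ 1 = 1
φ → ψ = 1/3 → 0 = 2/3
¬(φ → ψ) = ¬2/3 = 1/3
¬¬(φ → ψ) = ¬1/3 = 2/3
(¬ψ ∧ ((φ ∨ ψ) → φ)) → ¬¬(φ → ψ) = 1 → 2/3 = 2/3
¬ψ = ¬0 = 1
¬ψ = ¬0 = 1
¬ψ → ¬ψ = 1 → 1 = 1
¬(¬ψ → ¬ψ) = ¬1 = 0
ψ ∧ φ = 0 ∧ 1/3 = 0
¬ψ = ¬0 = 1
(ψ ∧ φ) → ¬ψ = 0 → 1 = 1
¬((ψ ∧ φ) → ¬ψ) = ¬1 = 0
¬(¬ψ → ¬ψ) → ¬((ψ ∧ φ) → ¬ψ) = 0 → 0 = 1
((¬ψ ∧ ((φ ∨ ψ) → φ)) → ¬¬(φ → ψ)) ∧ (¬(¬ψ → ¬ψ) → ¬((ψ ∧ φ) → ¬ψ)) = 2/3 ∧ 1 = 2/3
This gives 2/3 ≠ 1.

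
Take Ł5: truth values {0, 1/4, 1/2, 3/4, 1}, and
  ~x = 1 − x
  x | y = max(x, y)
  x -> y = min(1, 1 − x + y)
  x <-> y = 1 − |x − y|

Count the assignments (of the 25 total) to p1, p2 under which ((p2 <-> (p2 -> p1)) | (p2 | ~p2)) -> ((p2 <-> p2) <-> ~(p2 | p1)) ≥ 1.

value 1: 4 assignments (counts)
value 3/4: 4 assignments
value 1/2: 7 assignments
value 1/4: 4 assignments
value 0: 6 assignments
So 4 of the 25 assignments meet the threshold.

4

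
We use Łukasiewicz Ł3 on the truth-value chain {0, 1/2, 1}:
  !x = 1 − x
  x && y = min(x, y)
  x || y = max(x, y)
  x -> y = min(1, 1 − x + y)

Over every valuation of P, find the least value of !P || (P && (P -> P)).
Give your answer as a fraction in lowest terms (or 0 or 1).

1/2

Take P = 1/2:
!P = !1/2 = 1/2
P -> P = 1/2 -> 1/2 = 1
P && (P -> P) = 1/2 && 1 = 1/2
!P || (P && (P -> P)) = 1/2 || 1/2 = 1/2
No assignment yields a value below 1/2, so this is the minimum.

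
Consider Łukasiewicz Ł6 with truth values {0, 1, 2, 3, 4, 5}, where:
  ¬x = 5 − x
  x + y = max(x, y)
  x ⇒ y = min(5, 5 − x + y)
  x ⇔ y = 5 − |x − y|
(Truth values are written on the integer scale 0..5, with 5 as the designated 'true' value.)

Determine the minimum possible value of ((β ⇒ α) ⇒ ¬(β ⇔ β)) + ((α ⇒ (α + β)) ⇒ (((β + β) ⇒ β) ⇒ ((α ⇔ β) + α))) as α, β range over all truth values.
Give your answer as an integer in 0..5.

3

Take α = 0, β = 2:
β ⇒ α = 2 ⇒ 0 = 3
β ⇔ β = 2 ⇔ 2 = 5
¬(β ⇔ β) = ¬5 = 0
(β ⇒ α) ⇒ ¬(β ⇔ β) = 3 ⇒ 0 = 2
α + β = 0 + 2 = 2
α ⇒ (α + β) = 0 ⇒ 2 = 5
β + β = 2 + 2 = 2
(β + β) ⇒ β = 2 ⇒ 2 = 5
α ⇔ β = 0 ⇔ 2 = 3
(α ⇔ β) + α = 3 + 0 = 3
((β + β) ⇒ β) ⇒ ((α ⇔ β) + α) = 5 ⇒ 3 = 3
(α ⇒ (α + β)) ⇒ (((β + β) ⇒ β) ⇒ ((α ⇔ β) + α)) = 5 ⇒ 3 = 3
((β ⇒ α) ⇒ ¬(β ⇔ β)) + ((α ⇒ (α + β)) ⇒ (((β + β) ⇒ β) ⇒ ((α ⇔ β) + α))) = 2 + 3 = 3
No assignment yields a value below 3, so this is the minimum.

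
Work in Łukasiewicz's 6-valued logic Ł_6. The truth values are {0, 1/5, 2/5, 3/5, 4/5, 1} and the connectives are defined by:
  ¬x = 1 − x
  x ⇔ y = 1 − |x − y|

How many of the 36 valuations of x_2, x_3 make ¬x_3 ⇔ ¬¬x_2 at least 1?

value 1: 6 assignments (counts)
value 4/5: 10 assignments
value 3/5: 8 assignments
value 2/5: 6 assignments
value 1/5: 4 assignments
value 0: 2 assignments
So 6 of the 36 assignments meet the threshold.

6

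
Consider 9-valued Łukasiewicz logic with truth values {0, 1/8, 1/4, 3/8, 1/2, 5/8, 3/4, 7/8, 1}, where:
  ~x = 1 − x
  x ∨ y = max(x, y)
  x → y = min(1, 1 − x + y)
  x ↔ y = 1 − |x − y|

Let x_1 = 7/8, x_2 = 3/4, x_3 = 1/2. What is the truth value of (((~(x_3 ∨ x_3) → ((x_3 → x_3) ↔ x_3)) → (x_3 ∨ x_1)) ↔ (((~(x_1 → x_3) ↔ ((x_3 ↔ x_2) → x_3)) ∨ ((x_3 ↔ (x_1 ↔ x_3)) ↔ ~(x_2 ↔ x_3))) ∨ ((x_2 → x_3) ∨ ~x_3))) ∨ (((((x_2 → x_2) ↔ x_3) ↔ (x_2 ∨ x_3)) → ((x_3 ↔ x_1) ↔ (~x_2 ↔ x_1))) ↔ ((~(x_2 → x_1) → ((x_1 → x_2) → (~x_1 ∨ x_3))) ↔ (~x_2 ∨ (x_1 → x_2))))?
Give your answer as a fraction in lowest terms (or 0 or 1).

7/8

x_3 ∨ x_3 = 1/2 ∨ 1/2 = 1/2
~(x_3 ∨ x_3) = ~1/2 = 1/2
x_3 → x_3 = 1/2 → 1/2 = 1
(x_3 → x_3) ↔ x_3 = 1 ↔ 1/2 = 1/2
~(x_3 ∨ x_3) → ((x_3 → x_3) ↔ x_3) = 1/2 → 1/2 = 1
x_3 ∨ x_1 = 1/2 ∨ 7/8 = 7/8
(~(x_3 ∨ x_3) → ((x_3 → x_3) ↔ x_3)) → (x_3 ∨ x_1) = 1 → 7/8 = 7/8
x_1 → x_3 = 7/8 → 1/2 = 5/8
~(x_1 → x_3) = ~5/8 = 3/8
x_3 ↔ x_2 = 1/2 ↔ 3/4 = 3/4
(x_3 ↔ x_2) → x_3 = 3/4 → 1/2 = 3/4
~(x_1 → x_3) ↔ ((x_3 ↔ x_2) → x_3) = 3/8 ↔ 3/4 = 5/8
x_1 ↔ x_3 = 7/8 ↔ 1/2 = 5/8
x_3 ↔ (x_1 ↔ x_3) = 1/2 ↔ 5/8 = 7/8
x_2 ↔ x_3 = 3/4 ↔ 1/2 = 3/4
~(x_2 ↔ x_3) = ~3/4 = 1/4
(x_3 ↔ (x_1 ↔ x_3)) ↔ ~(x_2 ↔ x_3) = 7/8 ↔ 1/4 = 3/8
(~(x_1 → x_3) ↔ ((x_3 ↔ x_2) → x_3)) ∨ ((x_3 ↔ (x_1 ↔ x_3)) ↔ ~(x_2 ↔ x_3)) = 5/8 ∨ 3/8 = 5/8
x_2 → x_3 = 3/4 → 1/2 = 3/4
~x_3 = ~1/2 = 1/2
(x_2 → x_3) ∨ ~x_3 = 3/4 ∨ 1/2 = 3/4
((~(x_1 → x_3) ↔ ((x_3 ↔ x_2) → x_3)) ∨ ((x_3 ↔ (x_1 ↔ x_3)) ↔ ~(x_2 ↔ x_3))) ∨ ((x_2 → x_3) ∨ ~x_3) = 5/8 ∨ 3/4 = 3/4
((~(x_3 ∨ x_3) → ((x_3 → x_3) ↔ x_3)) → (x_3 ∨ x_1)) ↔ (((~(x_1 → x_3) ↔ ((x_3 ↔ x_2) → x_3)) ∨ ((x_3 ↔ (x_1 ↔ x_3)) ↔ ~(x_2 ↔ x_3))) ∨ ((x_2 → x_3) ∨ ~x_3)) = 7/8 ↔ 3/4 = 7/8
x_2 → x_2 = 3/4 → 3/4 = 1
(x_2 → x_2) ↔ x_3 = 1 ↔ 1/2 = 1/2
x_2 ∨ x_3 = 3/4 ∨ 1/2 = 3/4
((x_2 → x_2) ↔ x_3) ↔ (x_2 ∨ x_3) = 1/2 ↔ 3/4 = 3/4
x_3 ↔ x_1 = 1/2 ↔ 7/8 = 5/8
~x_2 = ~3/4 = 1/4
~x_2 ↔ x_1 = 1/4 ↔ 7/8 = 3/8
(x_3 ↔ x_1) ↔ (~x_2 ↔ x_1) = 5/8 ↔ 3/8 = 3/4
(((x_2 → x_2) ↔ x_3) ↔ (x_2 ∨ x_3)) → ((x_3 ↔ x_1) ↔ (~x_2 ↔ x_1)) = 3/4 → 3/4 = 1
x_2 → x_1 = 3/4 → 7/8 = 1
~(x_2 → x_1) = ~1 = 0
x_1 → x_2 = 7/8 → 3/4 = 7/8
~x_1 = ~7/8 = 1/8
~x_1 ∨ x_3 = 1/8 ∨ 1/2 = 1/2
(x_1 → x_2) → (~x_1 ∨ x_3) = 7/8 → 1/2 = 5/8
~(x_2 → x_1) → ((x_1 → x_2) → (~x_1 ∨ x_3)) = 0 → 5/8 = 1
~x_2 = ~3/4 = 1/4
x_1 → x_2 = 7/8 → 3/4 = 7/8
~x_2 ∨ (x_1 → x_2) = 1/4 ∨ 7/8 = 7/8
(~(x_2 → x_1) → ((x_1 → x_2) → (~x_1 ∨ x_3))) ↔ (~x_2 ∨ (x_1 → x_2)) = 1 ↔ 7/8 = 7/8
((((x_2 → x_2) ↔ x_3) ↔ (x_2 ∨ x_3)) → ((x_3 ↔ x_1) ↔ (~x_2 ↔ x_1))) ↔ ((~(x_2 → x_1) → ((x_1 → x_2) → (~x_1 ∨ x_3))) ↔ (~x_2 ∨ (x_1 → x_2))) = 1 ↔ 7/8 = 7/8
(((~(x_3 ∨ x_3) → ((x_3 → x_3) ↔ x_3)) → (x_3 ∨ x_1)) ↔ (((~(x_1 → x_3) ↔ ((x_3 ↔ x_2) → x_3)) ∨ ((x_3 ↔ (x_1 ↔ x_3)) ↔ ~(x_2 ↔ x_3))) ∨ ((x_2 → x_3) ∨ ~x_3))) ∨ (((((x_2 → x_2) ↔ x_3) ↔ (x_2 ∨ x_3)) → ((x_3 ↔ x_1) ↔ (~x_2 ↔ x_1))) ↔ ((~(x_2 → x_1) → ((x_1 → x_2) → (~x_1 ∨ x_3))) ↔ (~x_2 ∨ (x_1 → x_2)))) = 7/8 ∨ 7/8 = 7/8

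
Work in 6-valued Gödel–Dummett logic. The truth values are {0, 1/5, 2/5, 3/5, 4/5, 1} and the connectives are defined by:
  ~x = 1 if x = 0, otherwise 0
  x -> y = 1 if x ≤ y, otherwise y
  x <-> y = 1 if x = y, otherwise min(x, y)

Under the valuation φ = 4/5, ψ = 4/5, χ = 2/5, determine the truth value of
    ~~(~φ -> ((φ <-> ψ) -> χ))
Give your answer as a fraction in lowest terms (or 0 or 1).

1

~φ = ~4/5 = 0
φ <-> ψ = 4/5 <-> 4/5 = 1
(φ <-> ψ) -> χ = 1 -> 2/5 = 2/5
~φ -> ((φ <-> ψ) -> χ) = 0 -> 2/5 = 1
~(~φ -> ((φ <-> ψ) -> χ)) = ~1 = 0
~~(~φ -> ((φ <-> ψ) -> χ)) = ~0 = 1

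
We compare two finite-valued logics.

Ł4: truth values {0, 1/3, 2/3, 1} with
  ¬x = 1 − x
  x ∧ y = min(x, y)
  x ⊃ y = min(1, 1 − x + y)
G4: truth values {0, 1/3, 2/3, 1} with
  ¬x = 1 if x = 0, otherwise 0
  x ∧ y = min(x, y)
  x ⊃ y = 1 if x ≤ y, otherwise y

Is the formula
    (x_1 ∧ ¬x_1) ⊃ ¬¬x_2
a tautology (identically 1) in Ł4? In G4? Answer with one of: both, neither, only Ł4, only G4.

In Ł4: at x_1 = 1/3, x_2 = 0 the value is 2/3 — not a tautology.
In G4: every assignment gives 1 — tautology.

only G4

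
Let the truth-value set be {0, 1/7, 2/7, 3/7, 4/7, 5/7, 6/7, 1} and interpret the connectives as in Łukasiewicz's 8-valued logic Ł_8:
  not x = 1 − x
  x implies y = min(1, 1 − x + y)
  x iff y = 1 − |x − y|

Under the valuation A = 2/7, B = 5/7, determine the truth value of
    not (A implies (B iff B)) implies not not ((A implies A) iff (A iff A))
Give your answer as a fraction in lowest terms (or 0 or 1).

B iff B = 5/7 iff 5/7 = 1
A implies (B iff B) = 2/7 implies 1 = 1
not (A implies (B iff B)) = not 1 = 0
A implies A = 2/7 implies 2/7 = 1
A iff A = 2/7 iff 2/7 = 1
(A implies A) iff (A iff A) = 1 iff 1 = 1
not ((A implies A) iff (A iff A)) = not 1 = 0
not not ((A implies A) iff (A iff A)) = not 0 = 1
not (A implies (B iff B)) implies not not ((A implies A) iff (A iff A)) = 0 implies 1 = 1

1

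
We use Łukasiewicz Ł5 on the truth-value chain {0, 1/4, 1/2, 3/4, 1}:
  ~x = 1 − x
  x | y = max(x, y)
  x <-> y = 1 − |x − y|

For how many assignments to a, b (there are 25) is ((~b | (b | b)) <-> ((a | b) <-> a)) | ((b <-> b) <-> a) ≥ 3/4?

20

value 1: 12 assignments (counts)
value 3/4: 8 assignments (counts)
value 1/2: 3 assignments
value 1/4: 1 assignment
value 0: 1 assignment
So 20 of the 25 assignments meet the threshold.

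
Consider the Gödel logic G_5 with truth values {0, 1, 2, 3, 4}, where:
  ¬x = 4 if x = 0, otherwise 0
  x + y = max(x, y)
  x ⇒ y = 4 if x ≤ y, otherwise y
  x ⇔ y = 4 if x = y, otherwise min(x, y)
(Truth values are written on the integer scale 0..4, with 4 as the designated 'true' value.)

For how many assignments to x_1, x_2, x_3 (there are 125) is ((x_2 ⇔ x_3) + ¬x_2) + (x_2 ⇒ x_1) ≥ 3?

value 4: 85 assignments (counts)
value 3: 10 assignments (counts)
value 2: 14 assignments
value 1: 12 assignments
value 0: 4 assignments
So 95 of the 125 assignments meet the threshold.

95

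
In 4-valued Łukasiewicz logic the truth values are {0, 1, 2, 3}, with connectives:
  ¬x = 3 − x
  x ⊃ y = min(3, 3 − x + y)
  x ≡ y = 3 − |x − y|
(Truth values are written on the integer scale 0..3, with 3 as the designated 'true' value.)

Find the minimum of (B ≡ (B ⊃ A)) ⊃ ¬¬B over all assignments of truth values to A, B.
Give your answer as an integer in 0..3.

Take A = 0, B = 1:
B ⊃ A = 1 ⊃ 0 = 2
B ≡ (B ⊃ A) = 1 ≡ 2 = 2
¬B = ¬1 = 2
¬¬B = ¬2 = 1
(B ≡ (B ⊃ A)) ⊃ ¬¬B = 2 ⊃ 1 = 2
No assignment yields a value below 2, so this is the minimum.

2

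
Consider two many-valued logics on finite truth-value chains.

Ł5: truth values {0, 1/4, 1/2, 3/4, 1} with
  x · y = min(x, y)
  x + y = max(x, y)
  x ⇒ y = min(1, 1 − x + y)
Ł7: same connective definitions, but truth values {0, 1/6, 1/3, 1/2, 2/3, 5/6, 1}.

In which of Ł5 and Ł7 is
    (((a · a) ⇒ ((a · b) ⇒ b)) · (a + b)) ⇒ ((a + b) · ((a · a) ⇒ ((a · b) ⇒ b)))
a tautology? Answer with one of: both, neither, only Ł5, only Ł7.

In Ł5: every assignment gives 1 — tautology.
In Ł7: every assignment gives 1 — tautology.

both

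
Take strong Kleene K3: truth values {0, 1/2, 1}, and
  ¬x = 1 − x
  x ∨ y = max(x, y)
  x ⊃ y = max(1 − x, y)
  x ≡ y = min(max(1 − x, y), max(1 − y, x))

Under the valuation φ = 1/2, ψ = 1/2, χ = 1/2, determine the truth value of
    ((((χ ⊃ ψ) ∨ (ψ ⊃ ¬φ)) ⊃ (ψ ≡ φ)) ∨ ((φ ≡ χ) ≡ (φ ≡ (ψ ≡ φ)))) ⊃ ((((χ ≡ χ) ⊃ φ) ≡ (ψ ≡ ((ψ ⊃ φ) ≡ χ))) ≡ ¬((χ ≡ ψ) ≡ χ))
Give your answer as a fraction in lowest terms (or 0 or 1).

χ ⊃ ψ = 1/2 ⊃ 1/2 = 1/2
¬φ = ¬1/2 = 1/2
ψ ⊃ ¬φ = 1/2 ⊃ 1/2 = 1/2
(χ ⊃ ψ) ∨ (ψ ⊃ ¬φ) = 1/2 ∨ 1/2 = 1/2
ψ ≡ φ = 1/2 ≡ 1/2 = 1/2
((χ ⊃ ψ) ∨ (ψ ⊃ ¬φ)) ⊃ (ψ ≡ φ) = 1/2 ⊃ 1/2 = 1/2
φ ≡ χ = 1/2 ≡ 1/2 = 1/2
ψ ≡ φ = 1/2 ≡ 1/2 = 1/2
φ ≡ (ψ ≡ φ) = 1/2 ≡ 1/2 = 1/2
(φ ≡ χ) ≡ (φ ≡ (ψ ≡ φ)) = 1/2 ≡ 1/2 = 1/2
(((χ ⊃ ψ) ∨ (ψ ⊃ ¬φ)) ⊃ (ψ ≡ φ)) ∨ ((φ ≡ χ) ≡ (φ ≡ (ψ ≡ φ))) = 1/2 ∨ 1/2 = 1/2
χ ≡ χ = 1/2 ≡ 1/2 = 1/2
(χ ≡ χ) ⊃ φ = 1/2 ⊃ 1/2 = 1/2
ψ ⊃ φ = 1/2 ⊃ 1/2 = 1/2
(ψ ⊃ φ) ≡ χ = 1/2 ≡ 1/2 = 1/2
ψ ≡ ((ψ ⊃ φ) ≡ χ) = 1/2 ≡ 1/2 = 1/2
((χ ≡ χ) ⊃ φ) ≡ (ψ ≡ ((ψ ⊃ φ) ≡ χ)) = 1/2 ≡ 1/2 = 1/2
χ ≡ ψ = 1/2 ≡ 1/2 = 1/2
(χ ≡ ψ) ≡ χ = 1/2 ≡ 1/2 = 1/2
¬((χ ≡ ψ) ≡ χ) = ¬1/2 = 1/2
(((χ ≡ χ) ⊃ φ) ≡ (ψ ≡ ((ψ ⊃ φ) ≡ χ))) ≡ ¬((χ ≡ ψ) ≡ χ) = 1/2 ≡ 1/2 = 1/2
((((χ ⊃ ψ) ∨ (ψ ⊃ ¬φ)) ⊃ (ψ ≡ φ)) ∨ ((φ ≡ χ) ≡ (φ ≡ (ψ ≡ φ)))) ⊃ ((((χ ≡ χ) ⊃ φ) ≡ (ψ ≡ ((ψ ⊃ φ) ≡ χ))) ≡ ¬((χ ≡ ψ) ≡ χ)) = 1/2 ⊃ 1/2 = 1/2

1/2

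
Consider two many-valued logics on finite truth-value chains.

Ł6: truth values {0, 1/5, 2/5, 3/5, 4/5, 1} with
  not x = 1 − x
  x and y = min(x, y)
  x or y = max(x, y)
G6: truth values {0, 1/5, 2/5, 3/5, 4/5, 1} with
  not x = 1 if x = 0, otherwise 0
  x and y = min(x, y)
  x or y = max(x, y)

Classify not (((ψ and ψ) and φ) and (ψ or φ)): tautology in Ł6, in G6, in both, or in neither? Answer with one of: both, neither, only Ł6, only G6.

neither

In Ł6: at φ = 1/5, ψ = 1/5 the value is 4/5 — not a tautology.
In G6: at φ = 1/5, ψ = 1/5 the value is 0 — not a tautology.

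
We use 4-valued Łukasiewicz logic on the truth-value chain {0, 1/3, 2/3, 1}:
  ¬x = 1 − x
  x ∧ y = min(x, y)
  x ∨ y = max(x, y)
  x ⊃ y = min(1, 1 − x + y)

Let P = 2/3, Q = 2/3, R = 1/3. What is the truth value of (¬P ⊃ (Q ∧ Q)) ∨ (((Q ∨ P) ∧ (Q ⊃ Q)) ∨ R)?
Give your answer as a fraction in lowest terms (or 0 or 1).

¬P = ¬2/3 = 1/3
Q ∧ Q = 2/3 ∧ 2/3 = 2/3
¬P ⊃ (Q ∧ Q) = 1/3 ⊃ 2/3 = 1
Q ∨ P = 2/3 ∨ 2/3 = 2/3
Q ⊃ Q = 2/3 ⊃ 2/3 = 1
(Q ∨ P) ∧ (Q ⊃ Q) = 2/3 ∧ 1 = 2/3
((Q ∨ P) ∧ (Q ⊃ Q)) ∨ R = 2/3 ∨ 1/3 = 2/3
(¬P ⊃ (Q ∧ Q)) ∨ (((Q ∨ P) ∧ (Q ⊃ Q)) ∨ R) = 1 ∨ 2/3 = 1

1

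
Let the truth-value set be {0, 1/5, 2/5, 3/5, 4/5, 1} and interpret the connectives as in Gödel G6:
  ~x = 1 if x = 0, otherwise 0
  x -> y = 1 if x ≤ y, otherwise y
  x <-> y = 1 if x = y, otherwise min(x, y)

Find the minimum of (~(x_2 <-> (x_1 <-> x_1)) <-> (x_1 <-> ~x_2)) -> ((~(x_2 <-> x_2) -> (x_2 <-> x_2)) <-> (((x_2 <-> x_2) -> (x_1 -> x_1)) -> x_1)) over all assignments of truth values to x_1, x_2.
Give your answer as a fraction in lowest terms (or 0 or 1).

Take x_1 = 1/5, x_2 = 1/5:
x_1 <-> x_1 = 1/5 <-> 1/5 = 1
x_2 <-> (x_1 <-> x_1) = 1/5 <-> 1 = 1/5
~(x_2 <-> (x_1 <-> x_1)) = ~1/5 = 0
~x_2 = ~1/5 = 0
x_1 <-> ~x_2 = 1/5 <-> 0 = 0
~(x_2 <-> (x_1 <-> x_1)) <-> (x_1 <-> ~x_2) = 0 <-> 0 = 1
x_2 <-> x_2 = 1/5 <-> 1/5 = 1
~(x_2 <-> x_2) = ~1 = 0
x_2 <-> x_2 = 1/5 <-> 1/5 = 1
~(x_2 <-> x_2) -> (x_2 <-> x_2) = 0 -> 1 = 1
x_2 <-> x_2 = 1/5 <-> 1/5 = 1
x_1 -> x_1 = 1/5 -> 1/5 = 1
(x_2 <-> x_2) -> (x_1 -> x_1) = 1 -> 1 = 1
((x_2 <-> x_2) -> (x_1 -> x_1)) -> x_1 = 1 -> 1/5 = 1/5
(~(x_2 <-> x_2) -> (x_2 <-> x_2)) <-> (((x_2 <-> x_2) -> (x_1 -> x_1)) -> x_1) = 1 <-> 1/5 = 1/5
(~(x_2 <-> (x_1 <-> x_1)) <-> (x_1 <-> ~x_2)) -> ((~(x_2 <-> x_2) -> (x_2 <-> x_2)) <-> (((x_2 <-> x_2) -> (x_1 -> x_1)) -> x_1)) = 1 -> 1/5 = 1/5
No assignment yields a value below 1/5, so this is the minimum.

1/5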